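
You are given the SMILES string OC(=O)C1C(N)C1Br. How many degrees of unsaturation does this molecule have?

Molecular formula: C4H6BrNO2.
DoU = (2C + 2 + N − H − X) / 2, where X is the halogen count and O/S are ignored.
    = (2·4 + 2 + 1 − 6 − 1) / 2 = 4 / 2 = 2.

2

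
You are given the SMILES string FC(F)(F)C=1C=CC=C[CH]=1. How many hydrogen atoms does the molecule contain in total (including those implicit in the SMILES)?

Walk through each heavy atom and fill implicit hydrogens from standard valence (C 4, N 3, O 2, S 2, halogen 1):
  atom 1: F (halogen, monovalent) → 0 H
  atom 2: C, bond orders sum to 4 (valence 4) → 0 H
  atom 3: F (halogen, monovalent) → 0 H
  atom 4: F (halogen, monovalent) → 0 H
  atom 5: C, bond orders sum to 4 (valence 4) → 0 H
  atom 6: C, bond orders sum to 3 (valence 4) → 1 H
  atom 7: C, bond orders sum to 3 (valence 4) → 1 H
  atom 8: C, bond orders sum to 3 (valence 4) → 1 H
  atom 9: C, bond orders sum to 3 (valence 4) → 1 H
  atom 10: C with explicit H count 1
Total hydrogens: 5.

5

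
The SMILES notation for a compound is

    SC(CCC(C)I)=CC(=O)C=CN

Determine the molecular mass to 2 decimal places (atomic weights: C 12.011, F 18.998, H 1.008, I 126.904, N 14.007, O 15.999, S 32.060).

311.18 g/mol

First, the molecular formula is C9H14INOS (counting implicit H from valence).
  C: 9 × 12.011 = 108.099
  H: 14 × 1.008 = 14.112
  I: 1 × 126.904 = 126.904
  N: 1 × 14.007 = 14.007
  O: 1 × 15.999 = 15.999
  S: 1 × 32.060 = 32.060
Sum: 9×12.011 + 14×1.008 + 1×126.904 + 1×14.007 + 1×15.999 + 1×32.060 = 311.181 → 311.18 g/mol.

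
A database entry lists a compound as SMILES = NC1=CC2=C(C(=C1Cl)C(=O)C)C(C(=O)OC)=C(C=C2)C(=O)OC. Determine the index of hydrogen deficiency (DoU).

Molecular formula: C16H14ClNO5.
DoU = (2C + 2 + N − H − X) / 2, where X is the halogen count and O/S are ignored.
    = (2·16 + 2 + 1 − 14 − 1) / 2 = 20 / 2 = 10.

10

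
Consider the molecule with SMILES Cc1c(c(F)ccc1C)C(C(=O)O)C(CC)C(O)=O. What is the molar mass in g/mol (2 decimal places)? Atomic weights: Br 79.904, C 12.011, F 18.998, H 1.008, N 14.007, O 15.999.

First, the molecular formula is C14H17FO4 (counting implicit H from valence).
  C: 14 × 12.011 = 168.154
  F: 1 × 18.998 = 18.998
  H: 17 × 1.008 = 17.136
  O: 4 × 15.999 = 63.996
Sum: 14×12.011 + 1×18.998 + 17×1.008 + 4×15.999 = 268.284 → 268.28 g/mol.

268.28 g/mol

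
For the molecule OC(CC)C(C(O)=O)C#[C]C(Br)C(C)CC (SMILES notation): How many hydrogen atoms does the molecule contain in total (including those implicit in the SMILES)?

19

Walk through each heavy atom and fill implicit hydrogens from standard valence (C 4, N 3, O 2, S 2, halogen 1):
  atom 1: O, bond orders sum to 1 (valence 2) → 1 H
  atom 2: C, bond orders sum to 3 (valence 4) → 1 H
  atom 3: C, bond orders sum to 2 (valence 4) → 2 H
  atom 4: C, bond orders sum to 1 (valence 4) → 3 H
  atom 5: C, bond orders sum to 3 (valence 4) → 1 H
  atom 6: C, bond orders sum to 4 (valence 4) → 0 H
  atom 7: O, bond orders sum to 1 (valence 2) → 1 H
  atom 8: O, bond orders sum to 2 (valence 2) → 0 H
  atom 9: C, bond orders sum to 4 (valence 4) → 0 H
  atom 10: C with explicit H count 0
  atom 11: C, bond orders sum to 3 (valence 4) → 1 H
  atom 12: Br (halogen, monovalent) → 0 H
  atom 13: C, bond orders sum to 3 (valence 4) → 1 H
  atom 14: C, bond orders sum to 1 (valence 4) → 3 H
  atom 15: C, bond orders sum to 2 (valence 4) → 2 H
  atom 16: C, bond orders sum to 1 (valence 4) → 3 H
Total hydrogens: 19.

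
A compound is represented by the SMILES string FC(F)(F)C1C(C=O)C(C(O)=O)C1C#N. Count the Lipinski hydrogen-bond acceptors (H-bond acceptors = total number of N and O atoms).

4

N atoms: 1; O atoms: 3.
Lipinski HBA = 1 + 3 = 4.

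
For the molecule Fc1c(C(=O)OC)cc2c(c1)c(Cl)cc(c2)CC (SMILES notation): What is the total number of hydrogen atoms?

12

Walk through each heavy atom and fill implicit hydrogens from standard valence (C 4, N 3, O 2, S 2, halogen 1); for lowercase aromatic atoms, an aromatic c carries 1 H when it has two neighbours and 0 H with three, and aromatic n carries 0 H:
  atom 1: F (halogen, monovalent) → 0 H
  atom 2: aromatic c, 3 neighbours → 0 H
  atom 3: aromatic c, 3 neighbours → 0 H
  atom 4: C, bond orders sum to 4 (valence 4) → 0 H
  atom 5: O, bond orders sum to 2 (valence 2) → 0 H
  atom 6: O, bond orders sum to 2 (valence 2) → 0 H
  atom 7: C, bond orders sum to 1 (valence 4) → 3 H
  atom 8: aromatic c, 2 neighbours → 1 H
  atom 9: aromatic c, 3 neighbours → 0 H
  atom 10: aromatic c, 3 neighbours → 0 H
  atom 11: aromatic c, 2 neighbours → 1 H
  atom 12: aromatic c, 3 neighbours → 0 H
  atom 13: Cl (halogen, monovalent) → 0 H
  atom 14: aromatic c, 2 neighbours → 1 H
  atom 15: aromatic c, 3 neighbours → 0 H
  atom 16: aromatic c, 2 neighbours → 1 H
  atom 17: C, bond orders sum to 2 (valence 4) → 2 H
  atom 18: C, bond orders sum to 1 (valence 4) → 3 H
Total hydrogens: 12.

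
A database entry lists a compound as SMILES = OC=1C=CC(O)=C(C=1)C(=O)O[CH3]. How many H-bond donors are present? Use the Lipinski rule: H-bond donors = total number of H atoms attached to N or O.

Donors: find every N or O and count the H atoms it carries.
  atom 1 (O): bond orders sum to 1 → 1 H
  atom 6 (O): bond orders sum to 1 → 1 H
  atom 10 (O): bond orders sum to 2 → 0 H
  atom 11 (O): bond orders sum to 2 → 0 H
Lipinski HBD = 2.

2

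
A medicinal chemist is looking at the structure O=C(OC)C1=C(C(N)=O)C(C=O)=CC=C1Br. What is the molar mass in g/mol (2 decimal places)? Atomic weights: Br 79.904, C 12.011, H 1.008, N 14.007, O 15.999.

First, the molecular formula is C10H8BrNO4 (counting implicit H from valence).
  Br: 1 × 79.904 = 79.904
  C: 10 × 12.011 = 120.110
  H: 8 × 1.008 = 8.064
  N: 1 × 14.007 = 14.007
  O: 4 × 15.999 = 63.996
Sum: 1×79.904 + 10×12.011 + 8×1.008 + 1×14.007 + 4×15.999 = 286.081 → 286.08 g/mol.

286.08 g/mol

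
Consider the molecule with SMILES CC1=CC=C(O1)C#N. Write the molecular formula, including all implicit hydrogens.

Walk through each heavy atom and fill implicit hydrogens from standard valence (C 4, N 3, O 2, S 2, halogen 1):
  atom 1: C, bond orders sum to 1 (valence 4) → 3 H
  atom 2: C, bond orders sum to 4 (valence 4) → 0 H
  atom 3: C, bond orders sum to 3 (valence 4) → 1 H
  atom 4: C, bond orders sum to 3 (valence 4) → 1 H
  atom 5: C, bond orders sum to 4 (valence 4) → 0 H
  atom 6: O, bond orders sum to 2 (valence 2) → 0 H
  atom 7: C, bond orders sum to 4 (valence 4) → 0 H
  atom 8: N, bond orders sum to 3 (valence 3) → 0 H
Totals → C:6, H:5, N:1, O:1.

C6H5NO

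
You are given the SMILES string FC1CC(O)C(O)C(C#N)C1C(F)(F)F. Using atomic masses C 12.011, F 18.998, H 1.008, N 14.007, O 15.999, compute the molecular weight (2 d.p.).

227.16 g/mol

First, the molecular formula is C8H9F4NO2 (counting implicit H from valence).
  C: 8 × 12.011 = 96.088
  F: 4 × 18.998 = 75.992
  H: 9 × 1.008 = 9.072
  N: 1 × 14.007 = 14.007
  O: 2 × 15.999 = 31.998
Sum: 8×12.011 + 4×18.998 + 9×1.008 + 1×14.007 + 2×15.999 = 227.157 → 227.16 g/mol.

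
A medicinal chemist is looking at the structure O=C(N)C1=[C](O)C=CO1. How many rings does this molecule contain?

1

In SMILES, each pair of matching ring-closure digits denotes one ring-closing bond; the number of such bonds equals the number of independent rings.
Ring-closure bonds here: 1.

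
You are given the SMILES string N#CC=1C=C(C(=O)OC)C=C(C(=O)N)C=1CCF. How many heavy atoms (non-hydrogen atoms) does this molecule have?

Every atom symbol written in the SMILES (organic subset) is one heavy atom; implicit H are not written.
Heavy atoms by element → C:12, F:1, N:2, O:3.
Total: 18.

18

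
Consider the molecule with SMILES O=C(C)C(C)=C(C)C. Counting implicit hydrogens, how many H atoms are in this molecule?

12

Walk through each heavy atom and fill implicit hydrogens from standard valence (C 4, N 3, O 2, S 2, halogen 1):
  atom 1: O, bond orders sum to 2 (valence 2) → 0 H
  atom 2: C, bond orders sum to 4 (valence 4) → 0 H
  atom 3: C, bond orders sum to 1 (valence 4) → 3 H
  atom 4: C, bond orders sum to 4 (valence 4) → 0 H
  atom 5: C, bond orders sum to 1 (valence 4) → 3 H
  atom 6: C, bond orders sum to 4 (valence 4) → 0 H
  atom 7: C, bond orders sum to 1 (valence 4) → 3 H
  atom 8: C, bond orders sum to 1 (valence 4) → 3 H
Total hydrogens: 12.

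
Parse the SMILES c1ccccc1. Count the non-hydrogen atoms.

6

Every atom symbol written in the SMILES (organic subset) is one heavy atom; implicit H are not written.
Heavy atoms by element → C:6.
Total: 6.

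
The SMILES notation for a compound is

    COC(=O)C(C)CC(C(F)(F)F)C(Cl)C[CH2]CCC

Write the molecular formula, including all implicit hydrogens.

Walk through each heavy atom and fill implicit hydrogens from standard valence (C 4, N 3, O 2, S 2, halogen 1):
  atom 1: C, bond orders sum to 1 (valence 4) → 3 H
  atom 2: O, bond orders sum to 2 (valence 2) → 0 H
  atom 3: C, bond orders sum to 4 (valence 4) → 0 H
  atom 4: O, bond orders sum to 2 (valence 2) → 0 H
  atom 5: C, bond orders sum to 3 (valence 4) → 1 H
  atom 6: C, bond orders sum to 1 (valence 4) → 3 H
  atom 7: C, bond orders sum to 2 (valence 4) → 2 H
  atom 8: C, bond orders sum to 3 (valence 4) → 1 H
  atom 9: C, bond orders sum to 4 (valence 4) → 0 H
  atom 10: F (halogen, monovalent) → 0 H
  atom 11: F (halogen, monovalent) → 0 H
  atom 12: F (halogen, monovalent) → 0 H
  atom 13: C, bond orders sum to 3 (valence 4) → 1 H
  atom 14: Cl (halogen, monovalent) → 0 H
  atom 15: C, bond orders sum to 2 (valence 4) → 2 H
  atom 16: C with explicit H count 2
  atom 17: C, bond orders sum to 2 (valence 4) → 2 H
  atom 18: C, bond orders sum to 2 (valence 4) → 2 H
  atom 19: C, bond orders sum to 1 (valence 4) → 3 H
Totals → C:13, H:22, Cl:1, F:3, O:2.

C13H22ClF3O2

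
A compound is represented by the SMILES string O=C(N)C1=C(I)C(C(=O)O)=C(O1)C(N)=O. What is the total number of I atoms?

Scan the SMILES for I atoms (remember two-letter symbols like Cl and Br are single atoms).
Iodine count: 1.

1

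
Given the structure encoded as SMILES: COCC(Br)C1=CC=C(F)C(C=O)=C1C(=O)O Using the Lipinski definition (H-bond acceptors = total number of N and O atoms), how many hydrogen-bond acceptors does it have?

N atoms: 0; O atoms: 4.
Lipinski HBA = 0 + 4 = 4.

4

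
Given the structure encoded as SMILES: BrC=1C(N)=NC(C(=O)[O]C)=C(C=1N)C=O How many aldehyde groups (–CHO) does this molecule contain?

1

The aldehyde motif appears at heavy-atom position 14 in the SMILES.
Other groups present: 1 ester, 2 primary amine.
Aldehyde count: 1.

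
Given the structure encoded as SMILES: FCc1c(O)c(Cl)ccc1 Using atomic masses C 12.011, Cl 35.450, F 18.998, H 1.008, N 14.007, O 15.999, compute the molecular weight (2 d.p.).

First, the molecular formula is C7H6ClFO (counting implicit H from valence).
  C: 7 × 12.011 = 84.077
  Cl: 1 × 35.450 = 35.450
  F: 1 × 18.998 = 18.998
  H: 6 × 1.008 = 6.048
  O: 1 × 15.999 = 15.999
Sum: 7×12.011 + 1×35.450 + 1×18.998 + 6×1.008 + 1×15.999 = 160.572 → 160.57 g/mol.

160.57 g/mol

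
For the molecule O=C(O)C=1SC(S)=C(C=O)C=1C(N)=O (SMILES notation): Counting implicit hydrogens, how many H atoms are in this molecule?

Walk through each heavy atom and fill implicit hydrogens from standard valence (C 4, N 3, O 2, S 2, halogen 1):
  atom 1: O, bond orders sum to 2 (valence 2) → 0 H
  atom 2: C, bond orders sum to 4 (valence 4) → 0 H
  atom 3: O, bond orders sum to 1 (valence 2) → 1 H
  atom 4: C, bond orders sum to 4 (valence 4) → 0 H
  atom 5: S, bond orders sum to 2 (valence 2) → 0 H
  atom 6: C, bond orders sum to 4 (valence 4) → 0 H
  atom 7: S, bond orders sum to 1 (valence 2) → 1 H
  atom 8: C, bond orders sum to 4 (valence 4) → 0 H
  atom 9: C, bond orders sum to 3 (valence 4) → 1 H
  atom 10: O, bond orders sum to 2 (valence 2) → 0 H
  atom 11: C, bond orders sum to 4 (valence 4) → 0 H
  atom 12: C, bond orders sum to 4 (valence 4) → 0 H
  atom 13: N, bond orders sum to 1 (valence 3) → 2 H
  atom 14: O, bond orders sum to 2 (valence 2) → 0 H
Total hydrogens: 5.

5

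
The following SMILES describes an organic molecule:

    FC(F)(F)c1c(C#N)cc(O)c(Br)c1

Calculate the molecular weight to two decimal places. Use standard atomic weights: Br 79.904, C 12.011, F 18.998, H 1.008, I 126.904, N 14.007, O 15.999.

First, the molecular formula is C8H3BrF3NO (counting implicit H from valence).
  Br: 1 × 79.904 = 79.904
  C: 8 × 12.011 = 96.088
  F: 3 × 18.998 = 56.994
  H: 3 × 1.008 = 3.024
  N: 1 × 14.007 = 14.007
  O: 1 × 15.999 = 15.999
Sum: 1×79.904 + 8×12.011 + 3×18.998 + 3×1.008 + 1×14.007 + 1×15.999 = 266.016 → 266.02 g/mol.

266.02 g/mol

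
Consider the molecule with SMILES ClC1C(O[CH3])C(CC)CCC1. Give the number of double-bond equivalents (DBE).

Degree of unsaturation = (number of rings) + (number of π bonds).
Ring closures in the SMILES: 1.
π bonds: none → 0 DoU from unsaturation.
Total DoU = 1 + 0 = 1.

1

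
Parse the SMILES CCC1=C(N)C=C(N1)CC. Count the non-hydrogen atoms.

Every atom symbol written in the SMILES (organic subset) is one heavy atom; implicit H are not written.
Heavy atoms by element → C:8, N:2.
Total: 10.

10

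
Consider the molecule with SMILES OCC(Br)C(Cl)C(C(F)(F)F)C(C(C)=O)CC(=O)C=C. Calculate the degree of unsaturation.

Molecular formula: C12H15BrClF3O3.
DoU = (2C + 2 + N − H − X) / 2, where X is the halogen count and O/S are ignored.
    = (2·12 + 2 + 0 − 15 − 5) / 2 = 6 / 2 = 3.

3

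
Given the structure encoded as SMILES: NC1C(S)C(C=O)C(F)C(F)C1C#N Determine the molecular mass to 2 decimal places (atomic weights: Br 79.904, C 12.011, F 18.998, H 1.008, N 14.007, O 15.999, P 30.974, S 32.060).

220.24 g/mol

First, the molecular formula is C8H10F2N2OS (counting implicit H from valence).
  C: 8 × 12.011 = 96.088
  F: 2 × 18.998 = 37.996
  H: 10 × 1.008 = 10.080
  N: 2 × 14.007 = 28.014
  O: 1 × 15.999 = 15.999
  S: 1 × 32.060 = 32.060
Sum: 8×12.011 + 2×18.998 + 10×1.008 + 2×14.007 + 1×15.999 + 1×32.060 = 220.237 → 220.24 g/mol.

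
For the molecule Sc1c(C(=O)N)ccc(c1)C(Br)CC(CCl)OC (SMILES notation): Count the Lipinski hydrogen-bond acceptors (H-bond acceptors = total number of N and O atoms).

N atoms: 1; O atoms: 2.
Lipinski HBA = 1 + 2 = 3.

3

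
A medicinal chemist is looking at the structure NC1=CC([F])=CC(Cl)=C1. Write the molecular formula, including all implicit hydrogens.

Walk through each heavy atom and fill implicit hydrogens from standard valence (C 4, N 3, O 2, S 2, halogen 1):
  atom 1: N, bond orders sum to 1 (valence 3) → 2 H
  atom 2: C, bond orders sum to 4 (valence 4) → 0 H
  atom 3: C, bond orders sum to 3 (valence 4) → 1 H
  atom 4: C, bond orders sum to 4 (valence 4) → 0 H
  atom 5: F with explicit H count 0
  atom 6: C, bond orders sum to 3 (valence 4) → 1 H
  atom 7: C, bond orders sum to 4 (valence 4) → 0 H
  atom 8: Cl (halogen, monovalent) → 0 H
  atom 9: C, bond orders sum to 3 (valence 4) → 1 H
Totals → C:6, H:5, Cl:1, F:1, N:1.

C6H5ClFN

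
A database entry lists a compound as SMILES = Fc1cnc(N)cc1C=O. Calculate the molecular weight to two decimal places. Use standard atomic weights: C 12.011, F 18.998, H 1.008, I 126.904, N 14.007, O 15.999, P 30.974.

First, the molecular formula is C6H5FN2O (counting implicit H from valence).
  C: 6 × 12.011 = 72.066
  F: 1 × 18.998 = 18.998
  H: 5 × 1.008 = 5.040
  N: 2 × 14.007 = 28.014
  O: 1 × 15.999 = 15.999
Sum: 6×12.011 + 1×18.998 + 5×1.008 + 2×14.007 + 1×15.999 = 140.117 → 140.12 g/mol.

140.12 g/mol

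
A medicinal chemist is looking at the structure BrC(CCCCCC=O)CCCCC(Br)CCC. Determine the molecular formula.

C15H28Br2O

Walk through each heavy atom and fill implicit hydrogens from standard valence (C 4, N 3, O 2, S 2, halogen 1):
  atom 1: Br (halogen, monovalent) → 0 H
  atom 2: C, bond orders sum to 3 (valence 4) → 1 H
  atom 3: C, bond orders sum to 2 (valence 4) → 2 H
  atom 4: C, bond orders sum to 2 (valence 4) → 2 H
  atom 5: C, bond orders sum to 2 (valence 4) → 2 H
  atom 6: C, bond orders sum to 2 (valence 4) → 2 H
  atom 7: C, bond orders sum to 2 (valence 4) → 2 H
  atom 8: C, bond orders sum to 3 (valence 4) → 1 H
  atom 9: O, bond orders sum to 2 (valence 2) → 0 H
  atom 10: C, bond orders sum to 2 (valence 4) → 2 H
  atom 11: C, bond orders sum to 2 (valence 4) → 2 H
  atom 12: C, bond orders sum to 2 (valence 4) → 2 H
  atom 13: C, bond orders sum to 2 (valence 4) → 2 H
  atom 14: C, bond orders sum to 3 (valence 4) → 1 H
  atom 15: Br (halogen, monovalent) → 0 H
  atom 16: C, bond orders sum to 2 (valence 4) → 2 H
  atom 17: C, bond orders sum to 2 (valence 4) → 2 H
  atom 18: C, bond orders sum to 1 (valence 4) → 3 H
Totals → C:15, H:28, Br:2, O:1.
In Hill order: C15H28Br2O.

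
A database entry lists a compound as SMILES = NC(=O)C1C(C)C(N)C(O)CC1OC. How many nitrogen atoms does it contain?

Scan the SMILES for N atoms (remember two-letter symbols like Cl and Br are single atoms).
Nitrogen count: 2.

2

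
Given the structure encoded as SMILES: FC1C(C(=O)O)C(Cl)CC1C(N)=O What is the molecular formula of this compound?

Walk through each heavy atom and fill implicit hydrogens from standard valence (C 4, N 3, O 2, S 2, halogen 1):
  atom 1: F (halogen, monovalent) → 0 H
  atom 2: C, bond orders sum to 3 (valence 4) → 1 H
  atom 3: C, bond orders sum to 3 (valence 4) → 1 H
  atom 4: C, bond orders sum to 4 (valence 4) → 0 H
  atom 5: O, bond orders sum to 2 (valence 2) → 0 H
  atom 6: O, bond orders sum to 1 (valence 2) → 1 H
  atom 7: C, bond orders sum to 3 (valence 4) → 1 H
  atom 8: Cl (halogen, monovalent) → 0 H
  atom 9: C, bond orders sum to 2 (valence 4) → 2 H
  atom 10: C, bond orders sum to 3 (valence 4) → 1 H
  atom 11: C, bond orders sum to 4 (valence 4) → 0 H
  atom 12: N, bond orders sum to 1 (valence 3) → 2 H
  atom 13: O, bond orders sum to 2 (valence 2) → 0 H
Totals → C:7, H:9, Cl:1, F:1, N:1, O:3.

C7H9ClFNO3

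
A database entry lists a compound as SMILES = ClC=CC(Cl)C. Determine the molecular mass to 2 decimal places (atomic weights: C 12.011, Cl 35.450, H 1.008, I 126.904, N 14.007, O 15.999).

124.99 g/mol

First, the molecular formula is C4H6Cl2 (counting implicit H from valence).
  C: 4 × 12.011 = 48.044
  Cl: 2 × 35.450 = 70.900
  H: 6 × 1.008 = 6.048
Sum: 4×12.011 + 2×35.450 + 6×1.008 = 124.992 → 124.99 g/mol.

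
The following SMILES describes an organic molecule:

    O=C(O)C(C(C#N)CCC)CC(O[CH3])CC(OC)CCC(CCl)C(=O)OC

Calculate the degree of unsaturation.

4

Molecular formula: C19H32ClNO6.
DoU = (2C + 2 + N − H − X) / 2, where X is the halogen count and O/S are ignored.
    = (2·19 + 2 + 1 − 32 − 1) / 2 = 8 / 2 = 4.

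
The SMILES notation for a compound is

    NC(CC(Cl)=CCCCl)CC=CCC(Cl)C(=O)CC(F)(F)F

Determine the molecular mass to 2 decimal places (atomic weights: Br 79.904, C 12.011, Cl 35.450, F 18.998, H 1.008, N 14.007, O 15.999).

First, the molecular formula is C14H19Cl3F3NO (counting implicit H from valence).
  C: 14 × 12.011 = 168.154
  Cl: 3 × 35.450 = 106.350
  F: 3 × 18.998 = 56.994
  H: 19 × 1.008 = 19.152
  N: 1 × 14.007 = 14.007
  O: 1 × 15.999 = 15.999
Sum: 14×12.011 + 3×35.450 + 3×18.998 + 19×1.008 + 1×14.007 + 1×15.999 = 380.656 → 380.66 g/mol.

380.66 g/mol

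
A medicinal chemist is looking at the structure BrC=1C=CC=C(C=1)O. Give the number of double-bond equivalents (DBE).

4

Degree of unsaturation = (number of rings) + (number of π bonds).
Ring closures in the SMILES: 1.
π bonds: 3 double bonds (each 1 DoU) → 3 DoU from unsaturation.
Total DoU = 1 + 3 = 4.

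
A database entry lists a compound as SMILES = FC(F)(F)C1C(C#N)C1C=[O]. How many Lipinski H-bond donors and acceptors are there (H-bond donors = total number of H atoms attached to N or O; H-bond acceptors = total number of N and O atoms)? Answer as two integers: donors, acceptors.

Donors: find every N or O and count the H atoms it carries.
  atom 8 (N): bond orders sum to 3 → 0 H
  atom 11 (O): bond orders sum to 2 → 0 H
Lipinski HBD = 0.
Acceptors: N atoms = 1, O atoms = 1 → HBA = 2.

0, 2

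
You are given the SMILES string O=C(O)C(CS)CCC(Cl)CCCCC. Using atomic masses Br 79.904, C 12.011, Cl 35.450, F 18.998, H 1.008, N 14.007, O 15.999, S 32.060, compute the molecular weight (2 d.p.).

252.80 g/mol

First, the molecular formula is C11H21ClO2S (counting implicit H from valence).
  C: 11 × 12.011 = 132.121
  Cl: 1 × 35.450 = 35.450
  H: 21 × 1.008 = 21.168
  O: 2 × 15.999 = 31.998
  S: 1 × 32.060 = 32.060
Sum: 11×12.011 + 1×35.450 + 21×1.008 + 2×15.999 + 1×32.060 = 252.797 → 252.80 g/mol.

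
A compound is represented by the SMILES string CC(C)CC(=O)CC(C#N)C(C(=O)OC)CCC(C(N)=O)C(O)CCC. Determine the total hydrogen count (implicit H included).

32

Walk through each heavy atom and fill implicit hydrogens from standard valence (C 4, N 3, O 2, S 2, halogen 1):
  atom 1: C, bond orders sum to 1 (valence 4) → 3 H
  atom 2: C, bond orders sum to 3 (valence 4) → 1 H
  atom 3: C, bond orders sum to 1 (valence 4) → 3 H
  atom 4: C, bond orders sum to 2 (valence 4) → 2 H
  atom 5: C, bond orders sum to 4 (valence 4) → 0 H
  atom 6: O, bond orders sum to 2 (valence 2) → 0 H
  atom 7: C, bond orders sum to 2 (valence 4) → 2 H
  atom 8: C, bond orders sum to 3 (valence 4) → 1 H
  atom 9: C, bond orders sum to 4 (valence 4) → 0 H
  atom 10: N, bond orders sum to 3 (valence 3) → 0 H
  atom 11: C, bond orders sum to 3 (valence 4) → 1 H
  atom 12: C, bond orders sum to 4 (valence 4) → 0 H
  atom 13: O, bond orders sum to 2 (valence 2) → 0 H
  atom 14: O, bond orders sum to 2 (valence 2) → 0 H
  atom 15: C, bond orders sum to 1 (valence 4) → 3 H
  atom 16: C, bond orders sum to 2 (valence 4) → 2 H
  atom 17: C, bond orders sum to 2 (valence 4) → 2 H
  atom 18: C, bond orders sum to 3 (valence 4) → 1 H
  atom 19: C, bond orders sum to 4 (valence 4) → 0 H
  atom 20: N, bond orders sum to 1 (valence 3) → 2 H
  atom 21: O, bond orders sum to 2 (valence 2) → 0 H
  atom 22: C, bond orders sum to 3 (valence 4) → 1 H
  atom 23: O, bond orders sum to 1 (valence 2) → 1 H
  atom 24: C, bond orders sum to 2 (valence 4) → 2 H
  atom 25: C, bond orders sum to 2 (valence 4) → 2 H
  atom 26: C, bond orders sum to 1 (valence 4) → 3 H
Total hydrogens: 32.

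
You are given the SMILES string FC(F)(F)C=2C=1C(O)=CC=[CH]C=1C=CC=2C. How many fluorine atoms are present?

3

Scan the SMILES for F atoms (remember two-letter symbols like Cl and Br are single atoms).
Fluorine count: 3.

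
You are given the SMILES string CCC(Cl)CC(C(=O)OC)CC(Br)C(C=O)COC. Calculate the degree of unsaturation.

Degree of unsaturation = (number of rings) + (number of π bonds).
Ring closures in the SMILES: 0.
π bonds: 2 double bonds (each 1 DoU) → 2 DoU from unsaturation.
Total DoU = 0 + 2 = 2.

2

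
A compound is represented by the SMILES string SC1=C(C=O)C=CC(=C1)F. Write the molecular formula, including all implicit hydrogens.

C7H5FOS

Walk through each heavy atom and fill implicit hydrogens from standard valence (C 4, N 3, O 2, S 2, halogen 1):
  atom 1: S, bond orders sum to 1 (valence 2) → 1 H
  atom 2: C, bond orders sum to 4 (valence 4) → 0 H
  atom 3: C, bond orders sum to 4 (valence 4) → 0 H
  atom 4: C, bond orders sum to 3 (valence 4) → 1 H
  atom 5: O, bond orders sum to 2 (valence 2) → 0 H
  atom 6: C, bond orders sum to 3 (valence 4) → 1 H
  atom 7: C, bond orders sum to 3 (valence 4) → 1 H
  atom 8: C, bond orders sum to 4 (valence 4) → 0 H
  atom 9: C, bond orders sum to 3 (valence 4) → 1 H
  atom 10: F (halogen, monovalent) → 0 H
Totals → C:7, H:5, F:1, O:1, S:1.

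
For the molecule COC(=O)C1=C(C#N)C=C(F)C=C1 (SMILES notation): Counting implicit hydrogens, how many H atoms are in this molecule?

Walk through each heavy atom and fill implicit hydrogens from standard valence (C 4, N 3, O 2, S 2, halogen 1):
  atom 1: C, bond orders sum to 1 (valence 4) → 3 H
  atom 2: O, bond orders sum to 2 (valence 2) → 0 H
  atom 3: C, bond orders sum to 4 (valence 4) → 0 H
  atom 4: O, bond orders sum to 2 (valence 2) → 0 H
  atom 5: C, bond orders sum to 4 (valence 4) → 0 H
  atom 6: C, bond orders sum to 4 (valence 4) → 0 H
  atom 7: C, bond orders sum to 4 (valence 4) → 0 H
  atom 8: N, bond orders sum to 3 (valence 3) → 0 H
  atom 9: C, bond orders sum to 3 (valence 4) → 1 H
  atom 10: C, bond orders sum to 4 (valence 4) → 0 H
  atom 11: F (halogen, monovalent) → 0 H
  atom 12: C, bond orders sum to 3 (valence 4) → 1 H
  atom 13: C, bond orders sum to 3 (valence 4) → 1 H
Total hydrogens: 6.

6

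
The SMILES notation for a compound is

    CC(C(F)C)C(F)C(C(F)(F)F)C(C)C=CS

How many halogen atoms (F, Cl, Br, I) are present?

Halogen atoms appear at heavy-atom positions 4, 7, 10, 11, 12 (5×F).
Other groups present: 1 alkene, 1 thiol.
Halogen count: 5.

5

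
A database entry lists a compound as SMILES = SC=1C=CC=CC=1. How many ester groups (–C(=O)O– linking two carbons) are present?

0

Scan the SMILES for the ester motif — none present.
Groups that are present: 1 thiol.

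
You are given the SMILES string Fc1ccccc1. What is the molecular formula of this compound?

Walk through each heavy atom and fill implicit hydrogens from standard valence (C 4, N 3, O 2, S 2, halogen 1); for lowercase aromatic atoms, an aromatic c carries 1 H when it has two neighbours and 0 H with three, and aromatic n carries 0 H:
  atom 1: F (halogen, monovalent) → 0 H
  atom 2: aromatic c, 3 neighbours → 0 H
  atom 3: aromatic c, 2 neighbours → 1 H
  atom 4: aromatic c, 2 neighbours → 1 H
  atom 5: aromatic c, 2 neighbours → 1 H
  atom 6: aromatic c, 2 neighbours → 1 H
  atom 7: aromatic c, 2 neighbours → 1 H
Totals → C:6, H:5, F:1.
In Hill order: C6H5F.

C6H5F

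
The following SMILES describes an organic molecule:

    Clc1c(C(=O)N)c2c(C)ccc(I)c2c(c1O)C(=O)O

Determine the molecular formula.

Walk through each heavy atom and fill implicit hydrogens from standard valence (C 4, N 3, O 2, S 2, halogen 1); for lowercase aromatic atoms, an aromatic c carries 1 H when it has two neighbours and 0 H with three, and aromatic n carries 0 H:
  atom 1: Cl (halogen, monovalent) → 0 H
  atom 2: aromatic c, 3 neighbours → 0 H
  atom 3: aromatic c, 3 neighbours → 0 H
  atom 4: C, bond orders sum to 4 (valence 4) → 0 H
  atom 5: O, bond orders sum to 2 (valence 2) → 0 H
  atom 6: N, bond orders sum to 1 (valence 3) → 2 H
  atom 7: aromatic c, 3 neighbours → 0 H
  atom 8: aromatic c, 3 neighbours → 0 H
  atom 9: C, bond orders sum to 1 (valence 4) → 3 H
  atom 10: aromatic c, 2 neighbours → 1 H
  atom 11: aromatic c, 2 neighbours → 1 H
  atom 12: aromatic c, 3 neighbours → 0 H
  atom 13: I (halogen, monovalent) → 0 H
  atom 14: aromatic c, 3 neighbours → 0 H
  atom 15: aromatic c, 3 neighbours → 0 H
  atom 16: aromatic c, 3 neighbours → 0 H
  atom 17: O, bond orders sum to 1 (valence 2) → 1 H
  atom 18: C, bond orders sum to 4 (valence 4) → 0 H
  atom 19: O, bond orders sum to 2 (valence 2) → 0 H
  atom 20: O, bond orders sum to 1 (valence 2) → 1 H
Totals → C:13, H:9, Cl:1, I:1, N:1, O:4.

C13H9ClINO4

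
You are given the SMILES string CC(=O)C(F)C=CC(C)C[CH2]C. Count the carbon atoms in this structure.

10

Count every carbon token in the SMILES (each C, including those in ring-closure positions and inside branches).
Carbon count: 10.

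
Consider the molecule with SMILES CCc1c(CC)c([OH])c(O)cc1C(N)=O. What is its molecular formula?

Walk through each heavy atom and fill implicit hydrogens from standard valence (C 4, N 3, O 2, S 2, halogen 1); for lowercase aromatic atoms, an aromatic c carries 1 H when it has two neighbours and 0 H with three, and aromatic n carries 0 H:
  atom 1: C, bond orders sum to 1 (valence 4) → 3 H
  atom 2: C, bond orders sum to 2 (valence 4) → 2 H
  atom 3: aromatic c, 3 neighbours → 0 H
  atom 4: aromatic c, 3 neighbours → 0 H
  atom 5: C, bond orders sum to 2 (valence 4) → 2 H
  atom 6: C, bond orders sum to 1 (valence 4) → 3 H
  atom 7: aromatic c, 3 neighbours → 0 H
  atom 8: O with explicit H count 1
  atom 9: aromatic c, 3 neighbours → 0 H
  atom 10: O, bond orders sum to 1 (valence 2) → 1 H
  atom 11: aromatic c, 2 neighbours → 1 H
  atom 12: aromatic c, 3 neighbours → 0 H
  atom 13: C, bond orders sum to 4 (valence 4) → 0 H
  atom 14: N, bond orders sum to 1 (valence 3) → 2 H
  atom 15: O, bond orders sum to 2 (valence 2) → 0 H
Totals → C:11, H:15, N:1, O:3.
In Hill order: C11H15NO3.

C11H15NO3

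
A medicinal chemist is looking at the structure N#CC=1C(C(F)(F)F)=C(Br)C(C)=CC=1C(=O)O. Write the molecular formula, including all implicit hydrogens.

Walk through each heavy atom and fill implicit hydrogens from standard valence (C 4, N 3, O 2, S 2, halogen 1):
  atom 1: N, bond orders sum to 3 (valence 3) → 0 H
  atom 2: C, bond orders sum to 4 (valence 4) → 0 H
  atom 3: C, bond orders sum to 4 (valence 4) → 0 H
  atom 4: C, bond orders sum to 4 (valence 4) → 0 H
  atom 5: C, bond orders sum to 4 (valence 4) → 0 H
  atom 6: F (halogen, monovalent) → 0 H
  atom 7: F (halogen, monovalent) → 0 H
  atom 8: F (halogen, monovalent) → 0 H
  atom 9: C, bond orders sum to 4 (valence 4) → 0 H
  atom 10: Br (halogen, monovalent) → 0 H
  atom 11: C, bond orders sum to 4 (valence 4) → 0 H
  atom 12: C, bond orders sum to 1 (valence 4) → 3 H
  atom 13: C, bond orders sum to 3 (valence 4) → 1 H
  atom 14: C, bond orders sum to 4 (valence 4) → 0 H
  atom 15: C, bond orders sum to 4 (valence 4) → 0 H
  atom 16: O, bond orders sum to 2 (valence 2) → 0 H
  atom 17: O, bond orders sum to 1 (valence 2) → 1 H
Totals → C:10, H:5, Br:1, F:3, N:1, O:2.

C10H5BrF3NO2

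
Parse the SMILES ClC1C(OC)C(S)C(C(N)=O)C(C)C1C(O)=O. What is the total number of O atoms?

Scan the SMILES for O atoms (remember two-letter symbols like Cl and Br are single atoms).
Oxygen count: 4.

4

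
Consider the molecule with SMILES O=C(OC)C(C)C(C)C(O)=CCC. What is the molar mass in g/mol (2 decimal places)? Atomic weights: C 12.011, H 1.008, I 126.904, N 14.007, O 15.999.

First, the molecular formula is C10H18O3 (counting implicit H from valence).
  C: 10 × 12.011 = 120.110
  H: 18 × 1.008 = 18.144
  O: 3 × 15.999 = 47.997
Sum: 10×12.011 + 18×1.008 + 3×15.999 = 186.251 → 186.25 g/mol.

186.25 g/mol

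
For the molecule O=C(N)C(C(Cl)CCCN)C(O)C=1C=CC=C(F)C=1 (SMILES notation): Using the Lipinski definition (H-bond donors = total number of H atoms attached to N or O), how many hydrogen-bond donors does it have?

5

Donors: find every N or O and count the H atoms it carries.
  atom 1 (O): bond orders sum to 2 → 0 H
  atom 3 (N): bond orders sum to 1 → 2 H
  atom 10 (N): bond orders sum to 1 → 2 H
  atom 12 (O): bond orders sum to 1 → 1 H
Lipinski HBD = 5.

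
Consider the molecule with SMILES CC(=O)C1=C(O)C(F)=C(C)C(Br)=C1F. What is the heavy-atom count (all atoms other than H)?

14

Every atom symbol written in the SMILES (organic subset) is one heavy atom; implicit H are not written.
Heavy atoms by element → Br:1, C:9, F:2, O:2.
Total: 14.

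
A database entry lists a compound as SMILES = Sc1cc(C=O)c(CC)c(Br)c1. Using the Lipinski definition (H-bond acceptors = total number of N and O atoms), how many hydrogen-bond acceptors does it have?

1

N atoms: 0; O atoms: 1.
Lipinski HBA = 0 + 1 = 1.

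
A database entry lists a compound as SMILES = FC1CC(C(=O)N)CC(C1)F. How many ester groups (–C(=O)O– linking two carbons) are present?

Scan the SMILES for the ester motif — none present.
Groups that are present: 1 amide.

0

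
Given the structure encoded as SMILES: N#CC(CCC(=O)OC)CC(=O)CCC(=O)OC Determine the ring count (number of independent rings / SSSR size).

0

In SMILES, each pair of matching ring-closure digits denotes one ring-closing bond; the number of such bonds equals the number of independent rings.
Ring-closure bonds here: 0.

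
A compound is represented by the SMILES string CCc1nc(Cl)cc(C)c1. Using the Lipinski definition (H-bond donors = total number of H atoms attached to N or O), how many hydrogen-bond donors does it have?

0

Donors: find every N or O and count the H atoms it carries.
  atom 4 (N): bond orders sum to 3 → 0 H
Lipinski HBD = 0.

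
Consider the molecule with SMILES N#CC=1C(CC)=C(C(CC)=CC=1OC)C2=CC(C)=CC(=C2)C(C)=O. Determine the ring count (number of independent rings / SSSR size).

In SMILES, each pair of matching ring-closure digits denotes one ring-closing bond; the number of such bonds equals the number of independent rings.
Ring-closure bonds here: 2.

2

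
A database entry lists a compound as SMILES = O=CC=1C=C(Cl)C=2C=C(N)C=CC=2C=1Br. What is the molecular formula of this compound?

Walk through each heavy atom and fill implicit hydrogens from standard valence (C 4, N 3, O 2, S 2, halogen 1):
  atom 1: O, bond orders sum to 2 (valence 2) → 0 H
  atom 2: C, bond orders sum to 3 (valence 4) → 1 H
  atom 3: C, bond orders sum to 4 (valence 4) → 0 H
  atom 4: C, bond orders sum to 3 (valence 4) → 1 H
  atom 5: C, bond orders sum to 4 (valence 4) → 0 H
  atom 6: Cl (halogen, monovalent) → 0 H
  atom 7: C, bond orders sum to 4 (valence 4) → 0 H
  atom 8: C, bond orders sum to 3 (valence 4) → 1 H
  atom 9: C, bond orders sum to 4 (valence 4) → 0 H
  atom 10: N, bond orders sum to 1 (valence 3) → 2 H
  atom 11: C, bond orders sum to 3 (valence 4) → 1 H
  atom 12: C, bond orders sum to 3 (valence 4) → 1 H
  atom 13: C, bond orders sum to 4 (valence 4) → 0 H
  atom 14: C, bond orders sum to 4 (valence 4) → 0 H
  atom 15: Br (halogen, monovalent) → 0 H
Totals → C:11, H:7, Br:1, Cl:1, N:1, O:1.

C11H7BrClNO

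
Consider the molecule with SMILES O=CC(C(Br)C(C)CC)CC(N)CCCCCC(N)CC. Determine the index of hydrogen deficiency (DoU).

1

Molecular formula: C17H35BrN2O.
DoU = (2C + 2 + N − H − X) / 2, where X is the halogen count and O/S are ignored.
    = (2·17 + 2 + 2 − 35 − 1) / 2 = 2 / 2 = 1.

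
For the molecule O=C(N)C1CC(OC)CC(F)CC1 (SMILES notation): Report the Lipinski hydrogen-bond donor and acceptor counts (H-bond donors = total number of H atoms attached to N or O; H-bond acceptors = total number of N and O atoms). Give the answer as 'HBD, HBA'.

Donors: find every N or O and count the H atoms it carries.
  atom 1 (O): bond orders sum to 2 → 0 H
  atom 3 (N): bond orders sum to 1 → 2 H
  atom 7 (O): bond orders sum to 2 → 0 H
Lipinski HBD = 2.
Acceptors: N atoms = 1, O atoms = 2 → HBA = 3.

2, 3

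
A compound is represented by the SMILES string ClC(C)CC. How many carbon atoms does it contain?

4

Count every carbon token in the SMILES (each C, including those in ring-closure positions and inside branches).
Carbon count: 4.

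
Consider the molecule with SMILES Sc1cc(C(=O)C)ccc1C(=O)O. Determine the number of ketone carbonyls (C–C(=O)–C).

1

The ketone motif appears at heavy-atom position 5 in the SMILES.
Other groups present: 1 carboxylic acid, 1 thiol.
Ketone count: 1.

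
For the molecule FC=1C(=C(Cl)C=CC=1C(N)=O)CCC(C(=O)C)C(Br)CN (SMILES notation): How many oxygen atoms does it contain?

Scan the SMILES for O atoms (remember two-letter symbols like Cl and Br are single atoms).
Oxygen count: 2.

2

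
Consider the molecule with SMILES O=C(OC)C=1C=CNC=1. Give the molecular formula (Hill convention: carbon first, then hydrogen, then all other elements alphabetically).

Walk through each heavy atom and fill implicit hydrogens from standard valence (C 4, N 3, O 2, S 2, halogen 1):
  atom 1: O, bond orders sum to 2 (valence 2) → 0 H
  atom 2: C, bond orders sum to 4 (valence 4) → 0 H
  atom 3: O, bond orders sum to 2 (valence 2) → 0 H
  atom 4: C, bond orders sum to 1 (valence 4) → 3 H
  atom 5: C, bond orders sum to 4 (valence 4) → 0 H
  atom 6: C, bond orders sum to 3 (valence 4) → 1 H
  atom 7: C, bond orders sum to 3 (valence 4) → 1 H
  atom 8: N, bond orders sum to 2 (valence 3) → 1 H
  atom 9: C, bond orders sum to 3 (valence 4) → 1 H
Totals → C:6, H:7, N:1, O:2.
In Hill order: C6H7NO2.

C6H7NO2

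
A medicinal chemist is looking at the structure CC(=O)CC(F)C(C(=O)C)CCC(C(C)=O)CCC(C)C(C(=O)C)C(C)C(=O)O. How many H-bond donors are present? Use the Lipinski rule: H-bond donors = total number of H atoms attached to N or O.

1

Donors: find every N or O and count the H atoms it carries.
  atom 3 (O): bond orders sum to 2 → 0 H
  atom 9 (O): bond orders sum to 2 → 0 H
  atom 16 (O): bond orders sum to 2 → 0 H
  atom 23 (O): bond orders sum to 2 → 0 H
  atom 28 (O): bond orders sum to 2 → 0 H
  atom 29 (O): bond orders sum to 1 → 1 H
Lipinski HBD = 1.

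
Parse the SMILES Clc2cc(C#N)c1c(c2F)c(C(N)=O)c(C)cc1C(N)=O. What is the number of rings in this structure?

In SMILES, each pair of matching ring-closure digits denotes one ring-closing bond; the number of such bonds equals the number of independent rings.
Ring-closure bonds here: 2.

2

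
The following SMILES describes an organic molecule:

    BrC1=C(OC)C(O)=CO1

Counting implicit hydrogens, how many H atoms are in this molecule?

5

Walk through each heavy atom and fill implicit hydrogens from standard valence (C 4, N 3, O 2, S 2, halogen 1):
  atom 1: Br (halogen, monovalent) → 0 H
  atom 2: C, bond orders sum to 4 (valence 4) → 0 H
  atom 3: C, bond orders sum to 4 (valence 4) → 0 H
  atom 4: O, bond orders sum to 2 (valence 2) → 0 H
  atom 5: C, bond orders sum to 1 (valence 4) → 3 H
  atom 6: C, bond orders sum to 4 (valence 4) → 0 H
  atom 7: O, bond orders sum to 1 (valence 2) → 1 H
  atom 8: C, bond orders sum to 3 (valence 4) → 1 H
  atom 9: O, bond orders sum to 2 (valence 2) → 0 H
Total hydrogens: 5.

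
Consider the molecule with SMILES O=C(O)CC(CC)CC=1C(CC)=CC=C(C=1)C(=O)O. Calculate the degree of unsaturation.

6

Degree of unsaturation = (number of rings) + (number of π bonds).
Ring closures in the SMILES: 1.
π bonds: 5 double bonds (each 1 DoU) → 5 DoU from unsaturation.
Total DoU = 1 + 5 = 6.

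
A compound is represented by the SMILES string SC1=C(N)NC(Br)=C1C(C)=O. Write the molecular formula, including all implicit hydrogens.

C6H7BrN2OS

Walk through each heavy atom and fill implicit hydrogens from standard valence (C 4, N 3, O 2, S 2, halogen 1):
  atom 1: S, bond orders sum to 1 (valence 2) → 1 H
  atom 2: C, bond orders sum to 4 (valence 4) → 0 H
  atom 3: C, bond orders sum to 4 (valence 4) → 0 H
  atom 4: N, bond orders sum to 1 (valence 3) → 2 H
  atom 5: N, bond orders sum to 2 (valence 3) → 1 H
  atom 6: C, bond orders sum to 4 (valence 4) → 0 H
  atom 7: Br (halogen, monovalent) → 0 H
  atom 8: C, bond orders sum to 4 (valence 4) → 0 H
  atom 9: C, bond orders sum to 4 (valence 4) → 0 H
  atom 10: C, bond orders sum to 1 (valence 4) → 3 H
  atom 11: O, bond orders sum to 2 (valence 2) → 0 H
Totals → C:6, H:7, Br:1, N:2, O:1, S:1.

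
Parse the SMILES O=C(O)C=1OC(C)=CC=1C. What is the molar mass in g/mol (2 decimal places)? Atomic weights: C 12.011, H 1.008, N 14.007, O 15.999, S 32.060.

140.14 g/mol

First, the molecular formula is C7H8O3 (counting implicit H from valence).
  C: 7 × 12.011 = 84.077
  H: 8 × 1.008 = 8.064
  O: 3 × 15.999 = 47.997
Sum: 7×12.011 + 8×1.008 + 3×15.999 = 140.138 → 140.14 g/mol.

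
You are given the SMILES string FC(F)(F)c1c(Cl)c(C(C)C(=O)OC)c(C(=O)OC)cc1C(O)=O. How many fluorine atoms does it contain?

3

Scan the SMILES for F atoms (remember two-letter symbols like Cl and Br are single atoms).
Fluorine count: 3.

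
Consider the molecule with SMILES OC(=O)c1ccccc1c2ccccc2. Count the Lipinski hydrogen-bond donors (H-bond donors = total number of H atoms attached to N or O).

1

Donors: find every N or O and count the H atoms it carries.
  atom 1 (O): bond orders sum to 1 → 1 H
  atom 3 (O): bond orders sum to 2 → 0 H
Lipinski HBD = 1.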